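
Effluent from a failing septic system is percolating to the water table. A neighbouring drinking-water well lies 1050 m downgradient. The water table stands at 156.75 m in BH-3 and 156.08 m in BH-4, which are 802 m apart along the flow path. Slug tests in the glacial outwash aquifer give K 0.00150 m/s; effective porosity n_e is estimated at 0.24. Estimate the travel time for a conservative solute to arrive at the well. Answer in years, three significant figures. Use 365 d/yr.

6.38 years

Hydraulic gradient i = (156.75 − 156.08) / 802 = 0.67 / 802 = 8.354e-4
K = 0.00150 m/s × 86400 s/d = 129.6 m/d
q = Ki = 129.6 × 8.354e-4 = 0.1083 m/d
Average linear velocity = 0.1083 / 0.24 = 0.4511 m/d
t = L / v = 1050 / 0.4511 = 2328 d
   = 2328 / 365 = 6.38 yr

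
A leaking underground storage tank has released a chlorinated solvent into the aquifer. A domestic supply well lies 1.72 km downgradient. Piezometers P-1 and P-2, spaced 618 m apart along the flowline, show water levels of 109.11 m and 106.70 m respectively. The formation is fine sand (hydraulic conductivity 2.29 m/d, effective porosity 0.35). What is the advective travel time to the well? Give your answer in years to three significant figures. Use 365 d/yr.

185 years

Hydraulic gradient i = (109.11 − 106.70) / 618 = 2.41 / 618 = 0.003900
Darcy flux q = K·i = 2.29 × 0.003900 = 0.008930 m/d
v_s = q/n_e = 0.008930/0.35 = 0.02552 m/d
L = 1.72 km = 1720 m
t = L / v = 1720 / 0.02552 = 67410 d
   = 67410 / 365 = 185 yr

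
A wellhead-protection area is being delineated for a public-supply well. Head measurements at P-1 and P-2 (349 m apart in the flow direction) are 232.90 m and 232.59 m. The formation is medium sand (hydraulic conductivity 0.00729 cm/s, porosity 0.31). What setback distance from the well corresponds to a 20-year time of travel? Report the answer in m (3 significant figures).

Hydraulic gradient i = (232.90 − 232.59) / 349 = 0.31 / 349 = 8.883e-4
K = 0.00729 cm/s × 864 = 6.299 m/d
q = Ki = 6.299 × 8.883e-4 = 0.005595 m/d
Seepage velocity v = q / n = 0.005595 / 0.31 = 0.01805 m/d
T = 20 yr × 365 = 7300 d
L = v × T = 0.01805 × 7300 = 131.7 m

132 m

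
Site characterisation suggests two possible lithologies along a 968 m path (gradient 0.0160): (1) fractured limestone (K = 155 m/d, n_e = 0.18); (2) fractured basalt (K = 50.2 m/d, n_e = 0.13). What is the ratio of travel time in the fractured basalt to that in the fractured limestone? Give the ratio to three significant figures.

2.23

Unit 1 (fractured limestone): v = 155×0.016/0.18 = 13.78 m/d, t = 968/13.78 = 70.26 d
Unit 2 (fractured basalt): v = 50.2×0.016/0.13 = 6.178 m/d, t = 968/6.178 = 156.7 d
t(fractured basalt) / t(fractured limestone) = 156.7/70.26 = 2.23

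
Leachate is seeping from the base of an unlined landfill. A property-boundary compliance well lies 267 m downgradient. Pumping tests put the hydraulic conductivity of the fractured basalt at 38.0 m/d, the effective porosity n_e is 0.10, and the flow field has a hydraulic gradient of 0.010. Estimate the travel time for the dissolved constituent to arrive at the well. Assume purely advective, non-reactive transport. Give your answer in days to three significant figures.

70.3 days

Darcy flux q = K·i = 38.0 × 0.010 = 0.3800 m/d
Average linear velocity = 0.3800 / 0.10 = 3.800 m/d
t = L / v = 267 / 3.800 = 70.26 d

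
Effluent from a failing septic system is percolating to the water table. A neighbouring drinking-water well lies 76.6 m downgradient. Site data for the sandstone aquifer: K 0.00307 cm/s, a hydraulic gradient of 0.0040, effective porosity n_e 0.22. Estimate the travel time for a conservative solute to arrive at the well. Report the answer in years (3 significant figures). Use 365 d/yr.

K = 0.00307 cm/s × 864 = 2.652 m/d
q = Ki = 2.652 × 0.0040 = 0.01061 m/d
Seepage velocity v = q / n = 0.01061 / 0.22 = 0.04823 m/d
t = L / v = 76.6 / 0.04823 = 1588 d
   = 1588 / 365 = 4.35 yr

4.35 years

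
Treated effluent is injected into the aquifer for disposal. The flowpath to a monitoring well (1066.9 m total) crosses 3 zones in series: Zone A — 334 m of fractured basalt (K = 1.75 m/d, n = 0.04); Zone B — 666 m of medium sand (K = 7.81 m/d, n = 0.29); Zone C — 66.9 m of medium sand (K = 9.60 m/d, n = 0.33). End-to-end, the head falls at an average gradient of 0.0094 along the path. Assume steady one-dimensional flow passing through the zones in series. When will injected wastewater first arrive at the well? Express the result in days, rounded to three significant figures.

Steady 1-D flow in series ⇒ the Darcy flux q is identical in every zone and the zone head losses add (resistances L/K in series).
Σ(L/K) = 334/1.75 + 666/7.81 + 66.9/9.60 = 190.9 + 85.28 + 6.969 = 283.1 d
K_eq = L_total / Σ(L/K) = 1066.9 / 283.1 = 3.769 m/d
q = K_eq · i = 3.769 × 0.0094 = 0.03543 m/d (same in every zone)
Zone A: v = q/n = 0.03543/0.04 = 0.8856 m/d → t_A = 334/0.8856 = 377.1 d
Zone B: v = q/n = 0.03543/0.29 = 0.1222 m/d → t_B = 666/0.1222 = 5452 d
Zone C: v = q/n = 0.03543/0.33 = 0.1073 m/d → t_C = 66.9/0.1073 = 623.2 d
Total t = 377.1 + 5452 + 623.2 = 6452 d

6450 days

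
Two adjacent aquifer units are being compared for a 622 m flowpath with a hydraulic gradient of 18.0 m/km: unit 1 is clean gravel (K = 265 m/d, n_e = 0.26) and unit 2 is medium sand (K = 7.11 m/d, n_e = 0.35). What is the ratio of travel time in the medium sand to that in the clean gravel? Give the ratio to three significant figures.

Unit 1 (clean gravel): v = 265×0.018/0.26 = 18.35 m/d, t = 622/18.35 = 33.90 d
Unit 2 (medium sand): v = 7.11×0.018/0.35 = 0.3657 m/d, t = 622/0.3657 = 1701 d
t(medium sand) / t(clean gravel) = 1701/33.90 = 50.2

50.2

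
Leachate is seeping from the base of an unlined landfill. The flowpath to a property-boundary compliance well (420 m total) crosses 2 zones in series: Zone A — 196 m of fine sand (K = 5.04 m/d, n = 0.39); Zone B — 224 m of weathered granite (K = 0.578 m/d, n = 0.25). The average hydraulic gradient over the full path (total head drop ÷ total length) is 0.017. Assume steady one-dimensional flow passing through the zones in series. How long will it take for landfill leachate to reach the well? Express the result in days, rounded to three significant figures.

7910 days

For zones in series the flux q is common to all zones; the equivalent conductivity is the harmonic (thickness-weighted) mean, K_eq = L_total / Σ(L_j/K_j).
Σ(L/K) = 196/5.04 + 224/0.578 = 38.89 + 387.5 = 426.4 d
K_eq = L_total / Σ(L/K) = 420 / 426.4 = 0.9849 m/d
q = K_eq · i = 0.9849 × 0.017 = 0.01674 m/d (same in every zone)
Zone A: v = q/n = 0.01674/0.39 = 0.04293 m/d → t_A = 196/0.04293 = 4565 d
Zone B: v = q/n = 0.01674/0.25 = 0.06697 m/d → t_B = 224/0.06697 = 3345 d
Total t = 4565 + 3345 = 7910 d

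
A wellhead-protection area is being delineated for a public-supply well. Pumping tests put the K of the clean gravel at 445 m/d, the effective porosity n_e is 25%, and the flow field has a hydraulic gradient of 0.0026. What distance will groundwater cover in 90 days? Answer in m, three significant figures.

Darcy flux q = K·i = 445 × 0.0026 = 1.157 m/d
v_s = q/n_e = 1.157/0.25 = 4.628 m/d
L = v × T = 4.628 × 90 = 416.5 m

417 m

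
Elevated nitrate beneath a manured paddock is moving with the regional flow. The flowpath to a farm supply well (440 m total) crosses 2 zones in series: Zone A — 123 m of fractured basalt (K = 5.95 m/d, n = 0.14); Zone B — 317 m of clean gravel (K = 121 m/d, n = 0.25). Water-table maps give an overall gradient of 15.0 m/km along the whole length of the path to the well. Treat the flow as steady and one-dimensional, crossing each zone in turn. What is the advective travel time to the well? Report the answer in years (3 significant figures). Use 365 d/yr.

0.933 years

Steady 1-D flow in series ⇒ the Darcy flux q is identical in every zone and the zone head losses add (resistances L/K in series).
Σ(L/K) = 123/5.95 + 317/121 = 20.67 + 2.620 = 23.29 d
K_eq = L_total / Σ(L/K) = 440 / 23.29 = 18.89 m/d
q = K_eq · i = 18.89 × 0.015 = 0.2834 m/d (same in every zone)
Zone A: v = q/n = 0.2834/0.14 = 2.024 m/d → t_A = 123/2.024 = 60.77 d
Zone B: v = q/n = 0.2834/0.25 = 1.133 m/d → t_B = 317/1.133 = 279.7 d
Total t = 60.77 + 279.7 = 340.5 d
   = 340.5 / 365 = 0.933 yr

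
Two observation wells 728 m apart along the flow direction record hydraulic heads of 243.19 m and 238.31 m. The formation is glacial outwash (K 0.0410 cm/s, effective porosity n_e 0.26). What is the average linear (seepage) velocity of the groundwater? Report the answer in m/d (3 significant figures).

0.913 m/d

Hydraulic gradient i = (243.19 − 238.31) / 728 = 4.88 / 728 = 0.006703
K = 0.0410 cm/s × 864 = 35.42 m/d
Specific discharge q = 35.42 × 0.006703 = 0.2375 m/d
v = Ki/n = 35.42·0.006703/0.26 = 0.9133 m/d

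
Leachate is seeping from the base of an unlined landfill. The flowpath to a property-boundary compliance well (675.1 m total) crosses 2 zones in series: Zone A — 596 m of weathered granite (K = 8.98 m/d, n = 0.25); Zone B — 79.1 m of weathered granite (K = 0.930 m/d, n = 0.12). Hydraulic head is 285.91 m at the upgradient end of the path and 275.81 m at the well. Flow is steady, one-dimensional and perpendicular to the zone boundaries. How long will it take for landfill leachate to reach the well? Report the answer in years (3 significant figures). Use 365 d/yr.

6.51 years

Total head drop ΔH = 285.91 − 275.81 = 10.10 m
Continuity: the same q passes through each zone, so ΔH = q·Σ(L_j/K_j) — the zones act as resistances in series.
Σ(L/K) = 596/8.98 + 79.1/0.930 = 66.37 + 85.05 = 151.4 d
q = ΔH / Σ(L/K) = 10.10 / 151.4 = 0.06670 m/d (same in every zone)
Zone A: v = q/n = 0.06670/0.25 = 0.2668 m/d → t_A = 596/0.2668 = 2234 d
Zone B: v = q/n = 0.06670/0.12 = 0.5558 m/d → t_B = 79.1/0.5558 = 142.3 d
Total t = 2234 + 142.3 = 2376 d
   = 2376 / 365 = 6.51 yr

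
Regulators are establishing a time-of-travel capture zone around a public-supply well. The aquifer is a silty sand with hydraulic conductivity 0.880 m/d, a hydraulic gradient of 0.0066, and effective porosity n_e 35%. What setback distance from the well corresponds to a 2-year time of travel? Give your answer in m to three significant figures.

Darcy flux q = K·i = 0.880 × 0.0066 = 0.005808 m/d
v_s = q/n_e = 0.005808/0.35 = 0.01659 m/d
T = 2 yr × 365 = 730 d
L = v × T = 0.01659 × 730 = 12.11 m

12.1 m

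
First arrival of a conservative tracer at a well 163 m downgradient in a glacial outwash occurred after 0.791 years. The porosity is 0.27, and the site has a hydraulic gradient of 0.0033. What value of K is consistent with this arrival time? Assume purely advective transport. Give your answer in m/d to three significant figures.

46.2 m/d

t = 0.791 years = 288.7 d
v = L / t = 163 / 288.7 = 0.5646 m/d
K = v · n / i = 0.5646 × 0.27 / 0.0033 = 46.2 m/d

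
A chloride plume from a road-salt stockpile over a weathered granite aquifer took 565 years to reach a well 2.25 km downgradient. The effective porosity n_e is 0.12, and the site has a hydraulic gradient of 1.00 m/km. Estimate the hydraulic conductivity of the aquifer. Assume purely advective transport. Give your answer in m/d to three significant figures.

t = 565 years = 206200 d
L = 2.25 km = 2250 m
v = L / t = 2250 / 206200 = 0.01091 m/d
K = v · n / i = 0.01091 × 0.12 / 0.0010 = 1.31 m/d

1.31 m/d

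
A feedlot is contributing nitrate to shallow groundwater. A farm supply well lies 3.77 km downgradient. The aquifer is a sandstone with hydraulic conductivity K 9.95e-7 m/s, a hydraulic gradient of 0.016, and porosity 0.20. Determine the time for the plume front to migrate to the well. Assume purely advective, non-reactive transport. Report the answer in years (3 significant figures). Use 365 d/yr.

1500 years

K = 9.95e-7 m/s × 86400 s/d = 0.08597 m/d
Darcy flux q = K·i = 0.08597 × 0.016 = 0.001375 m/d
Seepage velocity v = q / n = 0.001375 / 0.20 = 0.006877 m/d
L = 3.77 km = 3770 m
t = L / v = 3770 / 0.006877 = 548200 d
   = 548200 / 365 = 1500 yr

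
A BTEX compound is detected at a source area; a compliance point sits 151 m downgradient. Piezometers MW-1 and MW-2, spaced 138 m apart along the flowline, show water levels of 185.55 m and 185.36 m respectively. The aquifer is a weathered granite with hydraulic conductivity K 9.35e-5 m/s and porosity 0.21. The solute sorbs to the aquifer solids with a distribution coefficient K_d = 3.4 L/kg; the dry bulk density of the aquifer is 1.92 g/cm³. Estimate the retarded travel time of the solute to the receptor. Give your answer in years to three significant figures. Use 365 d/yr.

251 years

Hydraulic gradient i = (185.55 − 185.36) / 138 = 0.19 / 138 = 0.001377
K = 9.35e-5 m/s × 86400 s/d = 8.078 m/d
Specific discharge q = 8.078 × 0.001377 = 0.01112 m/d
v = Ki/n = 8.078·0.001377/0.21 = 0.05296 m/d
Retardation R = 1 + ρ_b·K_d/n = 1 + 1.92×3.4/0.21 = 32.09
Contaminant velocity v_c = v/R = 0.05296/32.09 = 0.001651 m/d
t = L/v_c = 151/0.001651 = 91480 d
   = 91480/365 = 251 yr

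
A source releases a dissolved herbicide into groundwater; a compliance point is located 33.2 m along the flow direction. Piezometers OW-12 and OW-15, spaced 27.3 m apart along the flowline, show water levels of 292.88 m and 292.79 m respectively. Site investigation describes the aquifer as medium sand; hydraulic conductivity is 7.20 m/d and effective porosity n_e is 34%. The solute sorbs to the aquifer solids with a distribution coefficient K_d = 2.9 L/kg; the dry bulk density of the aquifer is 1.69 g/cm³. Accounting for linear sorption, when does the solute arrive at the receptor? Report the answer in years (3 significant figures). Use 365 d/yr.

Hydraulic gradient i = (292.88 − 292.79) / 27.3 = 0.09 / 27.3 = 0.003297
Specific discharge q = 7.20 × 0.003297 = 0.02374 m/d
Seepage velocity v = q / n = 0.02374 / 0.34 = 0.06981 m/d
Retardation R = 1 + ρ_b·K_d/n = 1 + 1.69×2.9/0.34 = 15.41
Contaminant velocity v_c = v/R = 0.06981/15.41 = 0.004529 m/d
t = L/v_c = 33.2/0.004529 = 7331 d
   = 7331/365 = 20.1 yr

20.1 years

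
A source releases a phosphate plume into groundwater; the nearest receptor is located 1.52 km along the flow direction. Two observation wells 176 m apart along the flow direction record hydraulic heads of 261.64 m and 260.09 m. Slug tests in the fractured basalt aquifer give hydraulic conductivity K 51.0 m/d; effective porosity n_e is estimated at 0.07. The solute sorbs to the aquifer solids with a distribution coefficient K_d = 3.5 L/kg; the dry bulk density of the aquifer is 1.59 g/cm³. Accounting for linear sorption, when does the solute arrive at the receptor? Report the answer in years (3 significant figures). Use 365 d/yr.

52.2 years

Hydraulic gradient i = (261.64 − 260.09) / 176 = 1.55 / 176 = 0.008807
q = Ki = 51.0 × 0.008807 = 0.4491 m/d
v_s = q/n_e = 0.4491/0.07 = 6.416 m/d
Retardation R = 1 + ρ_b·K_d/n = 1 + 1.59×3.5/0.07 = 80.50
Contaminant velocity v_c = v/R = 6.416/80.50 = 0.07971 m/d
L = 1.52 km = 1520 m
t = L/v_c = 1520/0.07971 = 19070 d
   = 19070/365 = 52.2 yr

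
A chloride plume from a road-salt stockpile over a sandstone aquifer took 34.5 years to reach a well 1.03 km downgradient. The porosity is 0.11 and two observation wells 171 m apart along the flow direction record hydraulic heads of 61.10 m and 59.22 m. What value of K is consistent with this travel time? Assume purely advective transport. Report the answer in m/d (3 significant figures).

0.818 m/d

Hydraulic gradient i = (61.10 − 59.22) / 171 = 1.88 / 171 = 0.01099
t = 34.5 years = 12590 d
L = 1.03 km = 1030 m
v = L / t = 1030 / 12590 = 0.08179 m/d
K = v · n / i = 0.08179 × 0.11 / 0.01099 = 0.818 m/d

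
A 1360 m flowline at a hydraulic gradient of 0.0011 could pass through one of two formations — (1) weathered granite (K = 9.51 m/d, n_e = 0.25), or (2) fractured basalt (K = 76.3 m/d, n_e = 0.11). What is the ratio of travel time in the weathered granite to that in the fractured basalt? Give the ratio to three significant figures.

Unit 1 (weathered granite): v = 9.51×0.0011/0.25 = 0.04184 m/d, t = 1360/0.04184 = 32500 d
Unit 2 (fractured basalt): v = 76.3×0.0011/0.11 = 0.7630 m/d, t = 1360/0.7630 = 1782 d
t(weathered granite) / t(fractured basalt) = 32500/1782 = 18.2

18.2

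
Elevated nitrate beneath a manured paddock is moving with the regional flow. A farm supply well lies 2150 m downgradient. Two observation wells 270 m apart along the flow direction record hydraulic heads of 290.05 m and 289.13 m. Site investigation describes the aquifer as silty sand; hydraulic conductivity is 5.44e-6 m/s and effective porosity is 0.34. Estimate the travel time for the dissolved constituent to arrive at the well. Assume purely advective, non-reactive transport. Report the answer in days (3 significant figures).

456000 days

Hydraulic gradient i = (290.05 − 289.13) / 270 = 0.92 / 270 = 0.003407
K = 5.44e-6 m/s × 86400 s/d = 0.4700 m/d
q = Ki = 0.4700 × 0.003407 = 0.001602 m/d
v_s = q/n_e = 0.001602/0.34 = 0.004710 m/d
t = L / v = 2150 / 0.004710 = 456400 d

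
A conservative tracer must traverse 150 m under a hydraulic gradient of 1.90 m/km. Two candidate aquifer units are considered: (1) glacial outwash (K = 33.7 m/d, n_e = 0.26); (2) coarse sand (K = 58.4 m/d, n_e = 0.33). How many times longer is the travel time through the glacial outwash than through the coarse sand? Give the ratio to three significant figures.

1.37

Unit 1 (glacial outwash): v = 33.7×0.0019/0.26 = 0.2463 m/d, t = 150/0.2463 = 609.1 d
Unit 2 (coarse sand): v = 58.4×0.0019/0.33 = 0.3362 m/d, t = 150/0.3362 = 446.1 d
t(glacial outwash) / t(coarse sand) = 609.1/446.1 = 1.37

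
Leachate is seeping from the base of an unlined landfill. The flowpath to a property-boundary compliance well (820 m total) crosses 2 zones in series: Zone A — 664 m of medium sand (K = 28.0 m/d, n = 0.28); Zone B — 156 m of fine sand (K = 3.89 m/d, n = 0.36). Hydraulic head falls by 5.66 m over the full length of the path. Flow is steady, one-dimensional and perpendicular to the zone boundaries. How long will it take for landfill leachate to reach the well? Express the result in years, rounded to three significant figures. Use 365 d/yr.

7.48 years

Continuity: the same q passes through each zone, so ΔH = q·Σ(L_j/K_j) — the zones act as resistances in series.
Σ(L/K) = 664/28.0 + 156/3.89 = 23.71 + 40.10 = 63.82 d
q = ΔH / Σ(L/K) = 5.66 / 63.82 = 0.08869 m/d (same in every zone)
Zone A: v = q/n = 0.08869/0.28 = 0.3168 m/d → t_A = 664/0.3168 = 2096 d
Zone B: v = q/n = 0.08869/0.36 = 0.2464 m/d → t_B = 156/0.2464 = 633.2 d
Total t = 2096 + 633.2 = 2729 d
   = 2729 / 365 = 7.48 yr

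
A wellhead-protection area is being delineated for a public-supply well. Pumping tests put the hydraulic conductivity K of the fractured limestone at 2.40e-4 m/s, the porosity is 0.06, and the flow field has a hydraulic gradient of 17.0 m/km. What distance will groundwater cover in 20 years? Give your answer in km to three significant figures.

42.9 km

K = 2.40e-4 m/s × 86400 s/d = 20.74 m/d
Darcy flux q = K·i = 20.74 × 0.017 = 0.3525 m/d
v = Ki/n = 20.74·0.017/0.06 = 5.875 m/d
T = 20 yr × 365 = 7300 d
L = v × T = 5.875 × 7300 = 42890 m
   = 42.9 km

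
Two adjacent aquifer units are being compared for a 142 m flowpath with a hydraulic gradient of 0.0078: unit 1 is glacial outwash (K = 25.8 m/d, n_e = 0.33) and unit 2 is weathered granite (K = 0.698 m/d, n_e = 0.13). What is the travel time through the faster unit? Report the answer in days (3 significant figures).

Unit 1 (glacial outwash): v = 25.8×0.0078/0.33 = 0.6098 m/d, t = 142/0.6098 = 232.9 d
Unit 2 (weathered granite): v = 0.698×0.0078/0.13 = 0.04188 m/d, t = 142/0.04188 = 3391 d
Faster unit: t = 233 d

233 days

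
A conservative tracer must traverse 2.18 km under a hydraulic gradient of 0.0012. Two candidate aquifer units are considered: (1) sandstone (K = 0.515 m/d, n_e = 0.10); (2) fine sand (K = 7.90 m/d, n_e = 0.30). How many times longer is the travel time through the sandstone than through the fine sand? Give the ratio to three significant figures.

Unit 1 (sandstone): v = 0.515×0.0012/0.10 = 0.006180 m/d, t = 2180/0.006180 = 352800 d
Unit 2 (fine sand): v = 7.90×0.0012/0.30 = 0.03160 m/d, t = 2180/0.03160 = 68990 d
t(sandstone) / t(fine sand) = 352800/68990 = 5.11

5.11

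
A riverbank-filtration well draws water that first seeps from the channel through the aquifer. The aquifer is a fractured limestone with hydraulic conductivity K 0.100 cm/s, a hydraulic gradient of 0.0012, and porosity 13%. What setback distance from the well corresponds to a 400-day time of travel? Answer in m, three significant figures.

K = 0.100 cm/s × 864 = 86.40 m/d
Specific discharge q = 86.40 × 0.0012 = 0.1037 m/d
v = Ki/n = 86.40·0.0012/0.13 = 0.7975 m/d
L = v × T = 0.7975 × 400 = 319.0 m

319 m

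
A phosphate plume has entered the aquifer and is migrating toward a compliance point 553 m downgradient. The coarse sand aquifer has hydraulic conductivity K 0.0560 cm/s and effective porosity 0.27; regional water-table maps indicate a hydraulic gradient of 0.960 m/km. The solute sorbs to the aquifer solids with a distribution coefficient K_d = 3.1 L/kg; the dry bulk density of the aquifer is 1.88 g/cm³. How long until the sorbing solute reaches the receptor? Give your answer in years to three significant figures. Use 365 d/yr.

199 years

K = 0.0560 cm/s × 864 = 48.38 m/d
Specific discharge q = 48.38 × 9.6e-4 = 0.04645 m/d
v = Ki/n = 48.38·9.6e-4/0.27 = 0.1720 m/d
Retardation R = 1 + ρ_b·K_d/n = 1 + 1.88×3.1/0.27 = 22.59
Contaminant velocity v_c = v/R = 0.1720/22.59 = 0.007617 m/d
t = L/v_c = 553/0.007617 = 72600 d
   = 72600/365 = 199 yr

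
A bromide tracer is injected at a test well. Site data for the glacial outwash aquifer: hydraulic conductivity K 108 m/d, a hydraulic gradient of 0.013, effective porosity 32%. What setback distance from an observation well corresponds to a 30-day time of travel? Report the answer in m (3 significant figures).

q = Ki = 108 × 0.013 = 1.404 m/d
v = Ki/n = 108·0.013/0.32 = 4.387 m/d
L = v × T = 4.387 × 30 = 131.6 m

132 m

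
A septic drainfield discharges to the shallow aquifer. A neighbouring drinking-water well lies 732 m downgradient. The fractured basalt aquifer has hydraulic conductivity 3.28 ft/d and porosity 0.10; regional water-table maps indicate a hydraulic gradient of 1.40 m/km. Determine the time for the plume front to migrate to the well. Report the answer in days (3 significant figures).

52300 days

K = 3.28 ft/d × 0.3048 = 0.9997 m/d
Darcy flux q = K·i = 0.9997 × 0.0014 = 0.001400 m/d
Seepage velocity v = q / n = 0.001400 / 0.10 = 0.01400 m/d
t = L / v = 732 / 0.01400 = 52300 d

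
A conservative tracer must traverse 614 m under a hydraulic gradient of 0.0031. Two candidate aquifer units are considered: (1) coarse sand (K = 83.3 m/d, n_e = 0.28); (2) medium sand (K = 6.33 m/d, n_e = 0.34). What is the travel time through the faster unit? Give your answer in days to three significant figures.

666 days

Unit 1 (coarse sand): v = 83.3×0.0031/0.28 = 0.9222 m/d, t = 614/0.9222 = 665.8 d
Unit 2 (medium sand): v = 6.33×0.0031/0.34 = 0.05771 m/d, t = 614/0.05771 = 10640 d
Faster unit: t = 666 d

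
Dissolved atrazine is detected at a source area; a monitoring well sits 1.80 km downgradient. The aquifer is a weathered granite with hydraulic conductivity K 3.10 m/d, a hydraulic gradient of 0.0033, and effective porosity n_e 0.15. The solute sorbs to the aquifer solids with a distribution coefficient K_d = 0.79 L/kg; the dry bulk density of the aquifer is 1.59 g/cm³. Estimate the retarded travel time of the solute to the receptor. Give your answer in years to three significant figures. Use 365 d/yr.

Specific discharge q = 3.10 × 0.0033 = 0.01023 m/d
v = Ki/n = 3.10·0.0033/0.15 = 0.06820 m/d
Retardation R = 1 + ρ_b·K_d/n = 1 + 1.59×0.79/0.15 = 9.374
Contaminant velocity v_c = v/R = 0.06820/9.374 = 0.007275 m/d
L = 1.80 km = 1800 m
t = L/v_c = 1800/0.007275 = 247400 d
   = 247400/365 = 678 yr

678 years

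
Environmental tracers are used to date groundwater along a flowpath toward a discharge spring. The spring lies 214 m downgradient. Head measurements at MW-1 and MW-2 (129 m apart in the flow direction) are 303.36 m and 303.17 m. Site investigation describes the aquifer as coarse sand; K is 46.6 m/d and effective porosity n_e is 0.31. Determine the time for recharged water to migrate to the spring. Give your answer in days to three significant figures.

Hydraulic gradient i = (303.36 − 303.17) / 129 = 0.19 / 129 = 0.001473
q = Ki = 46.6 × 0.001473 = 0.06864 m/d
v = Ki/n = 46.6·0.001473/0.31 = 0.2214 m/d
t = L / v = 214 / 0.2214 = 966.6 d

967 days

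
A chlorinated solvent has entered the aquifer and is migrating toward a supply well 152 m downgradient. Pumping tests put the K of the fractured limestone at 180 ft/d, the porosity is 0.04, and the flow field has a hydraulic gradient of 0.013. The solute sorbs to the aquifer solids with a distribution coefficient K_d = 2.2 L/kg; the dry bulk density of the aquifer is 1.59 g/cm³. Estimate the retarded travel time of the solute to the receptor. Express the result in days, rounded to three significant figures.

754 days

K = 180 ft/d × 0.3048 = 54.86 m/d
Specific discharge q = 54.86 × 0.013 = 0.7132 m/d
v_s = q/n_e = 0.7132/0.04 = 17.83 m/d
Retardation R = 1 + ρ_b·K_d/n = 1 + 1.59×2.2/0.04 = 88.45
Contaminant velocity v_c = v/R = 17.83/88.45 = 0.2016 m/d
t = L/v_c = 152/0.2016 = 754.0 d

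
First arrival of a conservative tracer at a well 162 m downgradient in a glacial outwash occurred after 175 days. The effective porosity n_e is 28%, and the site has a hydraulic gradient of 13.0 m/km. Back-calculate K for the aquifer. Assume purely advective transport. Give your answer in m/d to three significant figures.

19.9 m/d

v = L / t = 162 / 175 = 0.9257 m/d
K = v · n / i = 0.9257 × 0.28 / 0.013 = 19.9 m/d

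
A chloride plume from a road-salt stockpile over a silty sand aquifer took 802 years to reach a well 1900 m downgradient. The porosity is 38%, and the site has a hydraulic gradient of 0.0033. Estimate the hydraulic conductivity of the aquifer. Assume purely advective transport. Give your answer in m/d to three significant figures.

t = 802 years = 292700 d
v = L / t = 1900 / 292700 = 0.006491 m/d
K = v · n / i = 0.006491 × 0.38 / 0.0033 = 0.747 m/d

0.747 m/d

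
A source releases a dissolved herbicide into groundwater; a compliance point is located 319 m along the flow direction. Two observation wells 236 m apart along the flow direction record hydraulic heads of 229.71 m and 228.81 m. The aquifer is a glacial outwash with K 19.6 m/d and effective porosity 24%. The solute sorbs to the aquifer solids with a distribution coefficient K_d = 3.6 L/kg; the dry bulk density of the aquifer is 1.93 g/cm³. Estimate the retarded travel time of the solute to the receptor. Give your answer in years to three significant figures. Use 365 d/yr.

Hydraulic gradient i = (229.71 − 228.81) / 236 = 0.90 / 236 = 0.003814
Specific discharge q = 19.6 × 0.003814 = 0.07475 m/d
Average linear velocity = 0.07475 / 0.24 = 0.3114 m/d
Retardation R = 1 + ρ_b·K_d/n = 1 + 1.93×3.6/0.24 = 29.95
Contaminant velocity v_c = v/R = 0.3114/29.95 = 0.01040 m/d
t = L/v_c = 319/0.01040 = 30680 d
   = 30680/365 = 84.0 yr

84.0 years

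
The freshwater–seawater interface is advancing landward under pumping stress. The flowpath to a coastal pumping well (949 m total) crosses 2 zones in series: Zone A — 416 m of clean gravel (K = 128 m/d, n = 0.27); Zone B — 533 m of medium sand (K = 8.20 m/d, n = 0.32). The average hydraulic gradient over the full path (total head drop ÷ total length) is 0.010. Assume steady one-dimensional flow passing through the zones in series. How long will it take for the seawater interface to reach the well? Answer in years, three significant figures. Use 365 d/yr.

Continuity: the same q passes through each zone, so ΔH = q·Σ(L_j/K_j) — the zones act as resistances in series.
Σ(L/K) = 416/128 + 533/8.20 = 3.250 + 65.00 = 68.25 d
K_eq = L_total / Σ(L/K) = 949 / 68.25 = 13.90 m/d
q = K_eq · i = 13.90 × 0.010 = 0.1390 m/d (same in every zone)
Zone A: v = q/n = 0.1390/0.27 = 0.5150 m/d → t_A = 416/0.5150 = 807.8 d
Zone B: v = q/n = 0.1390/0.32 = 0.4345 m/d → t_B = 533/0.4345 = 1227 d
Total t = 807.8 + 1227 = 2034 d
   = 2034 / 365 = 5.57 yr

5.57 years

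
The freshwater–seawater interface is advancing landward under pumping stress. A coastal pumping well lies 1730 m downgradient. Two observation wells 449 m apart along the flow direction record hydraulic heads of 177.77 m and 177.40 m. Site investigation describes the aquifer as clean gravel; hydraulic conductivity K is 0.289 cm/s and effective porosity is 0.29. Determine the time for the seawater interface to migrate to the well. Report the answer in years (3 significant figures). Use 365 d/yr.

6.68 years

Hydraulic gradient i = (177.77 − 177.40) / 449 = 0.37 / 449 = 8.241e-4
K = 0.289 cm/s × 864 = 249.7 m/d
Specific discharge q = 249.7 × 8.241e-4 = 0.2058 m/d
v_s = q/n_e = 0.2058/0.29 = 0.7095 m/d
t = L / v = 1730 / 0.7095 = 2438 d
   = 2438 / 365 = 6.68 yr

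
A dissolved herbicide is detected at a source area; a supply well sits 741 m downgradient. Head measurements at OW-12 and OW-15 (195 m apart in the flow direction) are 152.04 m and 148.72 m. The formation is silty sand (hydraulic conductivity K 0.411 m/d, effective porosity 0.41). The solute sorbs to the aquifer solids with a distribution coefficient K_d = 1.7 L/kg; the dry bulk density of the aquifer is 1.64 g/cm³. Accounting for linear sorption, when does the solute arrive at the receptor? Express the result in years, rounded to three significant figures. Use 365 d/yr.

928 years

Hydraulic gradient i = (152.04 − 148.72) / 195 = 3.32 / 195 = 0.01703
Darcy flux q = K·i = 0.411 × 0.01703 = 0.006998 m/d
v = Ki/n = 0.411·0.01703/0.41 = 0.01707 m/d
Retardation R = 1 + ρ_b·K_d/n = 1 + 1.64×1.7/0.41 = 7.800
Contaminant velocity v_c = v/R = 0.01707/7.800 = 0.002188 m/d
t = L/v_c = 741/0.002188 = 338700 d
   = 338700/365 = 928 yr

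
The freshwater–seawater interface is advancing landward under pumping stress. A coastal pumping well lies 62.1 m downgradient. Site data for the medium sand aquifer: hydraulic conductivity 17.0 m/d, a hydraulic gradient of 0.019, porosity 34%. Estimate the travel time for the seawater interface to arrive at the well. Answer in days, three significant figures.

65.4 days

Darcy flux q = K·i = 17.0 × 0.019 = 0.3230 m/d
Average linear velocity = 0.3230 / 0.34 = 0.9500 m/d
t = L / v = 62.1 / 0.9500 = 65.37 d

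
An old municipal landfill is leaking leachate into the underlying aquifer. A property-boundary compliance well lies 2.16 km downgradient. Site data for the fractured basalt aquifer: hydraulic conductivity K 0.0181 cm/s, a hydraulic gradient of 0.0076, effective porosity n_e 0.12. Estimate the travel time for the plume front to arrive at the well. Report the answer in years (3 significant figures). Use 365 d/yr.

5.97 years

K = 0.0181 cm/s × 864 = 15.64 m/d
Specific discharge q = 15.64 × 0.0076 = 0.1189 m/d
Seepage velocity v = q / n = 0.1189 / 0.12 = 0.9904 m/d
L = 2.16 km = 2160 m
t = L / v = 2160 / 0.9904 = 2181 d
   = 2181 / 365 = 5.97 yr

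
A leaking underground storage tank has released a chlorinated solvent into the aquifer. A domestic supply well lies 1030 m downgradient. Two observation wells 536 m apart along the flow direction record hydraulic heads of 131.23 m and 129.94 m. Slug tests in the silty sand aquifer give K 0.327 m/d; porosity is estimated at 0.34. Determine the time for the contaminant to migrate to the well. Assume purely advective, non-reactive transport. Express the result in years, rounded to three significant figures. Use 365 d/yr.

Hydraulic gradient i = (131.23 − 129.94) / 536 = 1.29 / 536 = 0.002407
q = Ki = 0.327 × 0.002407 = 7.870e-4 m/d
v = Ki/n = 0.327·0.002407/0.34 = 0.002315 m/d
t = L / v = 1030 / 0.002315 = 445000 d
   = 445000 / 365 = 1220 yr

1220 years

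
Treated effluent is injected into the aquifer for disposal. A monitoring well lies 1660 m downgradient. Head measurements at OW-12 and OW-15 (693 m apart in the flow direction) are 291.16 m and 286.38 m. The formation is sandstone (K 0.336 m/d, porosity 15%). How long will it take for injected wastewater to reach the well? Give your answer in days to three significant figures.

107000 days

Hydraulic gradient i = (291.16 − 286.38) / 693 = 4.78 / 693 = 0.006898
q = Ki = 0.336 × 0.006898 = 0.002318 m/d
v = Ki/n = 0.336·0.006898/0.15 = 0.01545 m/d
t = L / v = 1660 / 0.01545 = 107400 d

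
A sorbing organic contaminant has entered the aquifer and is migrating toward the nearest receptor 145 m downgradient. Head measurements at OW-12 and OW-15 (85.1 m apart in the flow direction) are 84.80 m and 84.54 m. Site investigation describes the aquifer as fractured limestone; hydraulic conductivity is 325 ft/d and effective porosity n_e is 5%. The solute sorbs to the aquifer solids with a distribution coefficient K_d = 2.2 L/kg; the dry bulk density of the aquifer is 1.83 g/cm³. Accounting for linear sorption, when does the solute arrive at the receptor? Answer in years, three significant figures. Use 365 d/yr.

5.35 years

Hydraulic gradient i = (84.80 − 84.54) / 85.1 = 0.26 / 85.1 = 0.003055
K = 325 ft/d × 0.3048 = 99.06 m/d
q = Ki = 99.06 × 0.003055 = 0.3027 m/d
Average linear velocity = 0.3027 / 0.05 = 6.053 m/d
Retardation R = 1 + ρ_b·K_d/n = 1 + 1.83×2.2/0.05 = 81.52
Contaminant velocity v_c = v/R = 6.053/81.52 = 0.07425 m/d
t = L/v_c = 145/0.07425 = 1953 d
   = 1953/365 = 5.35 yr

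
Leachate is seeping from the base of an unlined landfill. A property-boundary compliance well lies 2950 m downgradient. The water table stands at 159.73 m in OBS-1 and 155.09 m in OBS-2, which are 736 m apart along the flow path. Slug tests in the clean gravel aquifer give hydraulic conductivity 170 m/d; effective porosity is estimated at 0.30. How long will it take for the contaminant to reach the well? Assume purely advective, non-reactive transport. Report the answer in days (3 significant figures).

826 days

Hydraulic gradient i = (159.73 − 155.09) / 736 = 4.64 / 736 = 0.006304
q = Ki = 170 × 0.006304 = 1.072 m/d
v_s = q/n_e = 1.072/0.30 = 3.572 m/d
t = L / v = 2950 / 3.572 = 825.8 d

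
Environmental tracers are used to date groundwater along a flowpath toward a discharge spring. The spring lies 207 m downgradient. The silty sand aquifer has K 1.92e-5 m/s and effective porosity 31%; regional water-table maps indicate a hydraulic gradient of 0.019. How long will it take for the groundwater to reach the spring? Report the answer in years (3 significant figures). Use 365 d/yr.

K = 1.92e-5 m/s × 86400 s/d = 1.659 m/d
Darcy flux q = K·i = 1.659 × 0.019 = 0.03152 m/d
Seepage velocity v = q / n = 0.03152 / 0.31 = 0.1017 m/d
t = L / v = 207 / 0.1017 = 2036 d
   = 2036 / 365 = 5.58 yr

5.58 years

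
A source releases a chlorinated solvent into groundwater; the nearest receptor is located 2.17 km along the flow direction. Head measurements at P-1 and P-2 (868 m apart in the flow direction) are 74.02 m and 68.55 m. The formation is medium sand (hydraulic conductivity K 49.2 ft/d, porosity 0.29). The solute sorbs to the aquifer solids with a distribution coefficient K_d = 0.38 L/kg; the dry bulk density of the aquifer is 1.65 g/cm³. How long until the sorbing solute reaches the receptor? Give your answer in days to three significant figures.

21100 days

Hydraulic gradient i = (74.02 − 68.55) / 868 = 5.47 / 868 = 0.006302
K = 49.2 ft/d × 0.3048 = 15.00 m/d
Specific discharge q = 15.00 × 0.006302 = 0.09450 m/d
v = Ki/n = 15.00·0.006302/0.29 = 0.3259 m/d
Retardation R = 1 + ρ_b·K_d/n = 1 + 1.65×0.38/0.29 = 3.162
Contaminant velocity v_c = v/R = 0.3259/3.162 = 0.1031 m/d
L = 2.17 km = 2170 m
t = L/v_c = 2170/0.1031 = 21060 d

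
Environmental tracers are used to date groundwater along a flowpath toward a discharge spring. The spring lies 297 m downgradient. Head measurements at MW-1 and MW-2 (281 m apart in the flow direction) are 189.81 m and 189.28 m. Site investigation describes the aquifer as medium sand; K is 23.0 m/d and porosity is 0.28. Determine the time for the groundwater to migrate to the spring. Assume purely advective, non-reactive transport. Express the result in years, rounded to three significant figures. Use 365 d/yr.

Hydraulic gradient i = (189.81 − 189.28) / 281 = 0.53 / 281 = 0.001886
Darcy flux q = K·i = 23.0 × 0.001886 = 0.04338 m/d
Seepage velocity v = q / n = 0.04338 / 0.28 = 0.1549 m/d
t = L / v = 297 / 0.1549 = 1917 d
   = 1917 / 365 = 5.25 yr

5.25 years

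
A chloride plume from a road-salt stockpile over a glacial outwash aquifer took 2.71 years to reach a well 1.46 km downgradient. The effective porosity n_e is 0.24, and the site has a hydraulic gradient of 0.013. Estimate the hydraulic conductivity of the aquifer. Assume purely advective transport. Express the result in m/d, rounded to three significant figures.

t = 2.71 years = 989.2 d
L = 1.46 km = 1460 m
v = L / t = 1460 / 989.2 = 1.476 m/d
K = v · n / i = 1.476 × 0.24 / 0.013 = 27.2 m/d

27.2 m/d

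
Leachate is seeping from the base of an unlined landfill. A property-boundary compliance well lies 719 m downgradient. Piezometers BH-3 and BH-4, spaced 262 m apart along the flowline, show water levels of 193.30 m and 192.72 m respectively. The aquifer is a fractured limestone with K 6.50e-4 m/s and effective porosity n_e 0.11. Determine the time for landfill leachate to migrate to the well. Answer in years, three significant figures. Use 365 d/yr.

1.74 years

Hydraulic gradient i = (193.30 − 192.72) / 262 = 0.58 / 262 = 0.002214
K = 6.50e-4 m/s × 86400 s/d = 56.16 m/d
Darcy flux q = K·i = 56.16 × 0.002214 = 0.1243 m/d
Average linear velocity = 0.1243 / 0.11 = 1.130 m/d
t = L / v = 719 / 1.130 = 636.2 d
   = 636.2 / 365 = 1.74 yr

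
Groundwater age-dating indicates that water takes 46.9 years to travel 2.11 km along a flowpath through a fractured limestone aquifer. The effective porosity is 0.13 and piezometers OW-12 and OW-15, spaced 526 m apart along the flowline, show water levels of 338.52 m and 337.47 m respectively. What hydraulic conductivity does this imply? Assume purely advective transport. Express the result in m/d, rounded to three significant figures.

8.03 m/d

Hydraulic gradient i = (338.52 − 337.47) / 526 = 1.05 / 526 = 0.001996
t = 46.9 years = 17120 d
L = 2.11 km = 2110 m
v = L / t = 2110 / 17120 = 0.1233 m/d
K = v · n / i = 0.1233 × 0.13 / 0.001996 = 8.03 m/d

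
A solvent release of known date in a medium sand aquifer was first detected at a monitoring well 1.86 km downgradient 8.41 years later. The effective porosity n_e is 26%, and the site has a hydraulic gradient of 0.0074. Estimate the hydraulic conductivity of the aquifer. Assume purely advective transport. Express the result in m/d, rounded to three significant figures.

21.3 m/d

t = 8.41 years = 3070 d
L = 1.86 km = 1860 m
v = L / t = 1860 / 3070 = 0.6059 m/d
K = v · n / i = 0.6059 × 0.26 / 0.0074 = 21.3 m/d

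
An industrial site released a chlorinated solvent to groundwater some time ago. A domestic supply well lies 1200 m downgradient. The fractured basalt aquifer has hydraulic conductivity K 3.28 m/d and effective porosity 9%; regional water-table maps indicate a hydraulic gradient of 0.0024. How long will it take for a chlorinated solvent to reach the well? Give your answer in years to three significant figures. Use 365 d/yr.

37.6 years

Darcy flux q = K·i = 3.28 × 0.0024 = 0.007872 m/d
Seepage velocity v = q / n = 0.007872 / 0.09 = 0.08747 m/d
t = L / v = 1200 / 0.08747 = 13720 d
   = 13720 / 365 = 37.6 yr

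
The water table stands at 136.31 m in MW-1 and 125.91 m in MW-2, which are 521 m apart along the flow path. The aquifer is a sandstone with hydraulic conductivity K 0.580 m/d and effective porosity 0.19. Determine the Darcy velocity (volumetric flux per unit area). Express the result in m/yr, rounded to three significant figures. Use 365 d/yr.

4.23 m/yr

Hydraulic gradient i = (136.31 − 125.91) / 521 = 10.40 / 521 = 0.01996
Specific discharge q = 0.580 × 0.01996 = 0.01158 m/d
   = 0.01158 × 365 = 4.23 m/yr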